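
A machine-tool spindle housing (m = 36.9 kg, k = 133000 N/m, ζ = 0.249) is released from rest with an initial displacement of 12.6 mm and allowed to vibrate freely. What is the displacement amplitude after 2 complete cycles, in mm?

Logarithmic decrement δ = 2πζ/√(1 − ζ²) = 2π × 0.2490/√(1 − 0.0620) = 1.615.
After n cycles, x_n/x₀ = e^(−nδ), so x_2 = 12.6 × e^(−2 × 1.615) = 12.6 × 0.03953 = 0.4980 mm.

0.498 mm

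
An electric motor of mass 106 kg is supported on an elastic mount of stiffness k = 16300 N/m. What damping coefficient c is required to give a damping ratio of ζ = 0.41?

c_c = 2√(k·m) = 2√(16300 × 106) = 2629 N·s/m.
c = ζ·c_c = 0.41 × 2629 = 1078 N·s/m.

1080 N·s/m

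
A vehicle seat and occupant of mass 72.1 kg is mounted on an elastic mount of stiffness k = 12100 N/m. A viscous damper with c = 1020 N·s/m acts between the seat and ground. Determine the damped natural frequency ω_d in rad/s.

ω_n = √(k/m) = √(12100/72.1) = 12.95 rad/s.
Critical damping c_c = 2√(k·m) = 2√(12100 × 72.1) = 1868 N·s/m, so ζ = c/c_c = 1020/1868 = 0.5460.
ω_d = ω_n√(1 − ζ²) = 12.95 × √(1 − 0.298) = 10.85 rad/s.

10.9 rad/s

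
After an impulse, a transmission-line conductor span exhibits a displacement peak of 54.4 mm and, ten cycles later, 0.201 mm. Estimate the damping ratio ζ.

0.0888

Logarithmic decrement δ = (1/n)·ln(x₀/x_n) = (1/10)·ln(54.4/0.201) = (1/10)·ln(270.6) = 0.5601.
ζ = δ/√(4π² + δ²) = 0.5601/√(39.48 + 0.314) = 0.5601/6.308 = 0.08879.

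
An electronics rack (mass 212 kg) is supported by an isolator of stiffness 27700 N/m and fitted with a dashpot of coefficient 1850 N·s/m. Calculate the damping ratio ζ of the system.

ω_n = √(k/m) = √(27700/212) = 11.43 rad/s.
Critical damping c_c = 2√(k·m) = 2√(27700 × 212) = 4847 N·s/m, so ζ = c/c_c = 1850/4847 = 0.3817.

0.382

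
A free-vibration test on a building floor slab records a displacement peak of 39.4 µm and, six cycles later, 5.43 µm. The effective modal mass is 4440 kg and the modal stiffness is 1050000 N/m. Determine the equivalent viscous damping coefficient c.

Logarithmic decrement δ = (1/n)·ln(x₀/x_n) = (1/6)·ln(39.4/5.43) = (1/6)·ln(7.256) = 0.3303.
ζ = δ/√(4π² + δ²) = 0.3303/√(39.48 + 0.109) = 0.3303/6.292 = 0.05250.
c = ζ · 2√(km) = 0.05250 × 2√(1050000 × 4440) = 0.05250 × 136600 = 7169 N·s/m.

7170 N·s/m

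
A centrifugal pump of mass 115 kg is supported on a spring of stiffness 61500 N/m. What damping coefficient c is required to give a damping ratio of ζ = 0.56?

c_c = 2√(k·m) = 2√(61500 × 115) = 5319 N·s/m.
c = ζ·c_c = 0.56 × 5319 = 2979 N·s/m.

2980 N·s/m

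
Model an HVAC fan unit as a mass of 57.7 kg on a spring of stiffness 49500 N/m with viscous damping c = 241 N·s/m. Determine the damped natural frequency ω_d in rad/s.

ω_n = √(k/m) = √(49500/57.7) = 29.29 rad/s.
Critical damping c_c = 2√(k·m) = 2√(49500 × 57.7) = 3380 N·s/m, so ζ = c/c_c = 241/3380 = 0.07130.
ω_d = ω_n√(1 − ζ²) = 29.29 × √(1 − 0.00508) = 29.22 rad/s.

29.2 rad/s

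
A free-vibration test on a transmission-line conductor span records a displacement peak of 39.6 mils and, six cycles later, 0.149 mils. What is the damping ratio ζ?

0.146

Logarithmic decrement δ = (1/n)·ln(x₀/x_n) = (1/6)·ln(39.6/0.149) = (1/6)·ln(265.8) = 0.9304.
ζ = δ/√(4π² + δ²) = 0.9304/√(39.48 + 0.866) = 0.9304/6.352 = 0.1465.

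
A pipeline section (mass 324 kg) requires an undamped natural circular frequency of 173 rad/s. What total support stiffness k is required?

9700000 N/m

k = m·ω_n² = 324 × 173.0² = 324 × 29930 = 9697000 N/m.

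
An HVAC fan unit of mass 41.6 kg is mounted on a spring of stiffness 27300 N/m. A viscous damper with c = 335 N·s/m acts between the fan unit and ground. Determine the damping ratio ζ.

ω_n = √(k/m) = √(27300/41.6) = 25.62 rad/s.
Critical damping c_c = 2√(k·m) = 2√(27300 × 41.6) = 2131 N·s/m, so ζ = c/c_c = 335/2131 = 0.1572.

0.157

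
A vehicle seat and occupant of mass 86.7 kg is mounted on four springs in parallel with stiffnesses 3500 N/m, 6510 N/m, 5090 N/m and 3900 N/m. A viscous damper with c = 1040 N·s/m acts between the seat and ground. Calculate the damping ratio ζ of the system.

0.405

Parallel springs add: k_eq = 3500 + 6510 + 5090 + 3900 = 19000 N/m.
ω_n = √(k_eq/m) = √(19000/86.7) = 14.80 rad/s.
Critical damping c_c = 2√(k_eq·m) = 2√(19000 × 86.7) = 2567 N·s/m, so ζ = c/c_c = 1040/2567 = 0.4052.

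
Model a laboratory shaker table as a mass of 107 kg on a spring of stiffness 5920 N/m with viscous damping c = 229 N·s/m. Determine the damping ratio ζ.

0.144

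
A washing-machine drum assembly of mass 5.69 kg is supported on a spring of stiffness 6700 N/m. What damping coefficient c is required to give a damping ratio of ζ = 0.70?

c_c = 2√(k·m) = 2√(6700 × 5.69) = 390.5 N·s/m.
c = ζ·c_c = 0.70 × 390.5 = 273.4 N·s/m.

273 N·s/m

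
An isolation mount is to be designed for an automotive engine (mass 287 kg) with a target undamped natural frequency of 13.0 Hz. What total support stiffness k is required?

ω_n = 2πf_n = 2π × 13.0 = 81.68 rad/s.
k = m·ω_n² = 287 × 81.68² = 287 × 6672 = 1915000 N/m.

1910000 N/m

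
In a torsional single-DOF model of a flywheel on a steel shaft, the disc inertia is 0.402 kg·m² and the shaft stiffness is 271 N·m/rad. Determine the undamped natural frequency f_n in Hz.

4.13 Hz

ω_n = √(k_t/J) = √(271/0.402) = √674.1 = 25.96 rad/s.
f_n = ω_n/(2π) = 25.96/6.283 = 4.132 Hz.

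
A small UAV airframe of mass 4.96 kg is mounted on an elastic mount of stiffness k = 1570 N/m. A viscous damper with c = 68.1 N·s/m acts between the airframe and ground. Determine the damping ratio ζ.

0.386

ω_n = √(k/m) = √(1570/4.96) = 17.79 rad/s.
Critical damping c_c = 2√(k·m) = 2√(1570 × 4.96) = 176.5 N·s/m, so ζ = c/c_c = 68.1/176.5 = 0.3859.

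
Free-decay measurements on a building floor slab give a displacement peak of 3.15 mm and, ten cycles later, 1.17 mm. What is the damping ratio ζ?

0.0158

Logarithmic decrement δ = (1/n)·ln(x₀/x_n) = (1/10)·ln(3.15/1.17) = (1/10)·ln(2.692) = 0.09904.
ζ = δ/√(4π² + δ²) = 0.09904/√(39.48 + 0.00981) = 0.09904/6.284 = 0.01576.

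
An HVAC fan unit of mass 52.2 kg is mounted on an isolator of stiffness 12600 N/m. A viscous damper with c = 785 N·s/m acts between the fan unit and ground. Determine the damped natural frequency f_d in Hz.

2.16 Hz

ω_n = √(k/m) = √(12600/52.2) = 15.54 rad/s.
Critical damping c_c = 2√(k·m) = 2√(12600 × 52.2) = 1622 N·s/m, so ζ = c/c_c = 785/1622 = 0.4840.
ω_d = ω_n√(1 − ζ²) = 15.54 × √(1 − 0.234) = 13.60 rad/s.
f_d = ω_d/(2π) = 2.164 Hz.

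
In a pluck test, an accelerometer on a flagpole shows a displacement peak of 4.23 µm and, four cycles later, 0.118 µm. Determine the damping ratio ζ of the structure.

Logarithmic decrement δ = (1/n)·ln(x₀/x_n) = (1/4)·ln(4.23/0.118) = (1/4)·ln(35.85) = 0.8948.
ζ = δ/√(4π² + δ²) = 0.8948/√(39.48 + 0.801) = 0.8948/6.347 = 0.1410.

0.141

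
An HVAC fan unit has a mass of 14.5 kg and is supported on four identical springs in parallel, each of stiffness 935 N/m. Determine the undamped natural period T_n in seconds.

Parallel springs add: k_eq = 4 × 935 = 3740 N/m.
ω_n = √(k_eq/m) = √(3740/14.5) = √257.9 = 16.06 rad/s.
T_n = 2π/ω_n = 6.283/16.06 = 0.3912 s.

0.391 s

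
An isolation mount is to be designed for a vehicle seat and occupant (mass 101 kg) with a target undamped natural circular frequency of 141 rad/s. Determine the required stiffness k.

k = m·ω_n² = 101 × 141.0² = 101 × 19880 = 2008000 N/m.

2010000 N/m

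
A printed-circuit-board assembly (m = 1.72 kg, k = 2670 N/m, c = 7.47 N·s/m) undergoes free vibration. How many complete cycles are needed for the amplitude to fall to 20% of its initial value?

ζ = c/(2√(km)) = 7.47/(2√(2670 × 1.72)) = 7.47/135.5 = 0.05512.
Logarithmic decrement δ = 2πζ/√(1 − ζ²) = 2π × 0.05512/√(1 − 0.00304) = 0.3468.
x_n/x₀ = e^(−nδ) ≤ 0.2; take ln: n ≥ ln(1/0.2)/δ = 1.609/0.3468 = 4.640.
So 5 complete cycles are required.

5 cycles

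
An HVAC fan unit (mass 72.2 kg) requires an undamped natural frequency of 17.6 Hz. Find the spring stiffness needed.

ω_n = 2πf_n = 2π × 17.6 = 110.6 rad/s.
k = m·ω_n² = 72.2 × 110.6² = 72.2 × 12230 = 882900 N/m.

883000 N/m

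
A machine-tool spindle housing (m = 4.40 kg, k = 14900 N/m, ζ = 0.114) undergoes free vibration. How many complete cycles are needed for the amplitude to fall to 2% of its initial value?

Logarithmic decrement δ = 2πζ/√(1 − ζ²) = 2π × 0.1140/√(1 − 0.0130) = 0.7210.
x_n/x₀ = e^(−nδ) ≤ 0.02; take ln: n ≥ ln(1/0.02)/δ = 3.912/0.7210 = 5.426.
So 6 complete cycles are required.

6 cycles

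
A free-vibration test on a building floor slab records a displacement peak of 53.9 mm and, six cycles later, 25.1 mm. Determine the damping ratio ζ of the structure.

Logarithmic decrement δ = (1/n)·ln(x₀/x_n) = (1/6)·ln(53.9/25.1) = (1/6)·ln(2.147) = 0.1274.
ζ = δ/√(4π² + δ²) = 0.1274/√(39.48 + 0.0162) = 0.1274/6.284 = 0.02027.

0.0203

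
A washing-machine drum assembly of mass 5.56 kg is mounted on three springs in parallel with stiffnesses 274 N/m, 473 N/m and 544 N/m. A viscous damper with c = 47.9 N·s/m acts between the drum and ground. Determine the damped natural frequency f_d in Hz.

Parallel springs add: k_eq = 274 + 473 + 544 = 1291 N/m.
ω_n = √(k_eq/m) = √(1291/5.56) = 15.24 rad/s.
Critical damping c_c = 2√(k_eq·m) = 2√(1291 × 5.56) = 169.4 N·s/m, so ζ = c/c_c = 47.9/169.4 = 0.2827.
ω_d = ω_n√(1 − ζ²) = 15.24 × √(1 − 0.0799) = 14.62 rad/s.
f_d = ω_d/(2π) = 2.326 Hz.

2.33 Hz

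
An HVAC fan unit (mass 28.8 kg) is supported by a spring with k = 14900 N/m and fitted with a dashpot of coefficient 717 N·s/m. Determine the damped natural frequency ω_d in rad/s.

19.0 rad/s

ω_n = √(k/m) = √(14900/28.8) = 22.75 rad/s.
Critical damping c_c = 2√(k·m) = 2√(14900 × 28.8) = 1310 N·s/m, so ζ = c/c_c = 717/1310 = 0.5473.
ω_d = ω_n√(1 − ζ²) = 22.75 × √(1 − 0.300) = 19.04 rad/s.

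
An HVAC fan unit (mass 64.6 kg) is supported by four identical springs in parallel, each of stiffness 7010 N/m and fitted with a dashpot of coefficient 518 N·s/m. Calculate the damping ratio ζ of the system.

Parallel springs add: k_eq = 4 × 7010 = 28040 N/m.
ω_n = √(k_eq/m) = √(28040/64.6) = 20.83 rad/s.
Critical damping c_c = 2√(k_eq·m) = 2√(28040 × 64.6) = 2692 N·s/m, so ζ = c/c_c = 518/2692 = 0.1924.

0.192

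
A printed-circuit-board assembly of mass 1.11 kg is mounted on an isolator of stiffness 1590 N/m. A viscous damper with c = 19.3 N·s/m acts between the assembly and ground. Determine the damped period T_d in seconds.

0.171 s

ω_n = √(k/m) = √(1590/1.11) = 37.85 rad/s.
Critical damping c_c = 2√(k·m) = 2√(1590 × 1.11) = 84.02 N·s/m, so ζ = c/c_c = 19.3/84.02 = 0.2297.
ω_d = ω_n√(1 − ζ²) = 37.85 × √(1 − 0.0528) = 36.84 rad/s.
T_d = 2π/ω_d = 0.1706 s.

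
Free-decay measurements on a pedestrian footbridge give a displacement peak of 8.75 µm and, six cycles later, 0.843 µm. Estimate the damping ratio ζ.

0.0619

Logarithmic decrement δ = (1/n)·ln(x₀/x_n) = (1/6)·ln(8.75/0.843) = (1/6)·ln(10.38) = 0.3900.
ζ = δ/√(4π² + δ²) = 0.3900/√(39.48 + 0.152) = 0.3900/6.295 = 0.06195.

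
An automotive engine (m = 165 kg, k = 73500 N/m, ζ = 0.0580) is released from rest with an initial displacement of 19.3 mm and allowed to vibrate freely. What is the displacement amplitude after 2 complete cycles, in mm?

9.30 mm

Logarithmic decrement δ = 2πζ/√(1 − ζ²) = 2π × 0.05800/√(1 − 0.00336) = 0.3650.
After n cycles, x_n/x₀ = e^(−nδ), so x_2 = 19.3 × e^(−2 × 0.3650) = 19.3 × 0.4819 = 9.300 mm.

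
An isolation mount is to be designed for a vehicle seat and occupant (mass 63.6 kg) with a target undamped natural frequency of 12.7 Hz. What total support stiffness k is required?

405000 N/m

ω_n = 2πf_n = 2π × 12.7 = 79.80 rad/s.
k = m·ω_n² = 63.6 × 79.80² = 63.6 × 6367 = 405000 N/m.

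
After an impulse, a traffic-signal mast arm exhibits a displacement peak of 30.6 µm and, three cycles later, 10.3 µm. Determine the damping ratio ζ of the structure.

Logarithmic decrement δ = (1/n)·ln(x₀/x_n) = (1/3)·ln(30.6/10.3) = (1/3)·ln(2.971) = 0.3630.
ζ = δ/√(4π² + δ²) = 0.3630/√(39.48 + 0.132) = 0.3630/6.294 = 0.05767.

0.0577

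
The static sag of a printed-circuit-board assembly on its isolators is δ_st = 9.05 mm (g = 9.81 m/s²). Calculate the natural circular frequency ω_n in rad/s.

32.9 rad/s

ω_n = √(g/δ_st) = √(9.81/0.00905) = √1084 = 32.92 rad/s.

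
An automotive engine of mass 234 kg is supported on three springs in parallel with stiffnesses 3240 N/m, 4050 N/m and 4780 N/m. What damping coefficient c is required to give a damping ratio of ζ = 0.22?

Parallel springs add: k_eq = 3240 + 4050 + 4780 = 12070 N/m.
c_c = 2√(k_eq·m) = 2√(12070 × 234) = 3361 N·s/m.
c = ζ·c_c = 0.22 × 3361 = 739.5 N·s/m.

739 N·s/m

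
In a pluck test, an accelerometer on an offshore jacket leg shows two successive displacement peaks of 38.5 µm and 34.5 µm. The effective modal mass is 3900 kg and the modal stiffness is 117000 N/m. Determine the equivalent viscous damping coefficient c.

746 N·s/m

Logarithmic decrement δ = (1/n)·ln(x₀/x_n) = (1/1)·ln(38.5/34.5) = (1/1)·ln(1.116) = 0.1097.
ζ = δ/√(4π² + δ²) = 0.1097/√(39.48 + 0.0120) = 0.1097/6.284 = 0.01746.
c = ζ · 2√(km) = 0.01746 × 2√(117000 × 3900) = 0.01746 × 42720 = 745.8 N·s/m.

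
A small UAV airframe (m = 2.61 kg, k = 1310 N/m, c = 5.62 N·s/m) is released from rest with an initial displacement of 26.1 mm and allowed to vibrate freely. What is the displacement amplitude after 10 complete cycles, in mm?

ζ = c/(2√(km)) = 5.62/(2√(1310 × 2.61)) = 5.62/116.9 = 0.04806.
Logarithmic decrement δ = 2πζ/√(1 − ζ²) = 2π × 0.04806/√(1 − 0.00231) = 0.3023.
After n cycles, x_n/x₀ = e^(−nδ), so x_10 = 26.1 × e^(−10 × 0.3023) = 26.1 × 0.04866 = 1.270 mm.

1.27 mm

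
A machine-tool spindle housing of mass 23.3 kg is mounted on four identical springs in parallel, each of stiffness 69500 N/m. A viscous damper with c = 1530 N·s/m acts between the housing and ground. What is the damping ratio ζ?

0.301

Parallel springs add: k_eq = 4 × 69500 = 278000 N/m.
ω_n = √(k_eq/m) = √(278000/23.3) = 109.2 rad/s.
Critical damping c_c = 2√(k_eq·m) = 2√(278000 × 23.3) = 5090 N·s/m, so ζ = c/c_c = 1530/5090 = 0.3006.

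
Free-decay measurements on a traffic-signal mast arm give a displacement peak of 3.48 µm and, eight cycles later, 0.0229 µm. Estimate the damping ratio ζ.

Logarithmic decrement δ = (1/n)·ln(x₀/x_n) = (1/8)·ln(3.48/0.0229) = (1/8)·ln(152.0) = 0.6280.
ζ = δ/√(4π² + δ²) = 0.6280/√(39.48 + 0.394) = 0.6280/6.314 = 0.09945.

0.0994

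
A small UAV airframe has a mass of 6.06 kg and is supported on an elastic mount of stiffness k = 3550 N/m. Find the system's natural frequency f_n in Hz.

ω_n = √(k/m) = √(3550/6.06) = √585.8 = 24.20 rad/s.
f_n = ω_n/(2π) = 24.20/6.283 = 3.852 Hz.

3.85 Hz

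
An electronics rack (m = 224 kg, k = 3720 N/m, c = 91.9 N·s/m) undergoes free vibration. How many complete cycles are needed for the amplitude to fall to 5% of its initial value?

ζ = c/(2√(km)) = 91.9/(2√(3720 × 224)) = 91.9/1826 = 0.05034.
Logarithmic decrement δ = 2πζ/√(1 − ζ²) = 2π × 0.05034/√(1 − 0.00253) = 0.3167.
x_n/x₀ = e^(−nδ) ≤ 0.05; take ln: n ≥ ln(1/0.05)/δ = 2.996/0.3167 = 9.460.
So 10 complete cycles are required.

10 cycles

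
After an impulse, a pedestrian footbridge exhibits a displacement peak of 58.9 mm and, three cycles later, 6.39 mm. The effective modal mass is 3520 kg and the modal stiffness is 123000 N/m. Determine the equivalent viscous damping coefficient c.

4870 N·s/m

Logarithmic decrement δ = (1/n)·ln(x₀/x_n) = (1/3)·ln(58.9/6.39) = (1/3)·ln(9.218) = 0.7404.
ζ = δ/√(4π² + δ²) = 0.7404/√(39.48 + 0.548) = 0.7404/6.327 = 0.1170.
c = ζ · 2√(km) = 0.1170 × 2√(123000 × 3520) = 0.1170 × 41620 = 4870 N·s/m.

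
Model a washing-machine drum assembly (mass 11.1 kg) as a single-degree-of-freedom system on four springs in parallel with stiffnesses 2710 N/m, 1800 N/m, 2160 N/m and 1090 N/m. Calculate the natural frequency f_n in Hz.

Parallel springs add: k_eq = 2710 + 1800 + 2160 + 1090 = 7760 N/m.
ω_n = √(k_eq/m) = √(7760/11.1) = √699.1 = 26.44 rad/s.
f_n = ω_n/(2π) = 26.44/6.283 = 4.208 Hz.

4.21 Hz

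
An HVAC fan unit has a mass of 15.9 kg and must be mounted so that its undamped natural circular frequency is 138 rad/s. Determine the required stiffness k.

k = m·ω_n² = 15.9 × 138.0² = 15.9 × 19040 = 302800 N/m.

303000 N/m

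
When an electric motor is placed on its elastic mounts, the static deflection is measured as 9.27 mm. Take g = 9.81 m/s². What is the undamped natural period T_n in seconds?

ω_n = √(g/δ_st) = √(9.81/0.00927) = √1058 = 32.53 rad/s.
T_n = 2π/ω_n = 6.283/32.53 = 0.1931 s.

0.193 s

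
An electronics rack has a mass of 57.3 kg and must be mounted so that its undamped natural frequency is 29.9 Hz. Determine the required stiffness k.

ω_n = 2πf_n = 2π × 29.9 = 187.9 rad/s.
k = m·ω_n² = 57.3 × 187.9² = 57.3 × 35290 = 2022000 N/m.

2020000 N/m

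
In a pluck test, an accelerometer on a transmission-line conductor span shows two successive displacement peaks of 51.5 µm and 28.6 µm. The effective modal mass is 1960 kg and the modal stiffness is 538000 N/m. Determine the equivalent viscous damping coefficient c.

6050 N·s/m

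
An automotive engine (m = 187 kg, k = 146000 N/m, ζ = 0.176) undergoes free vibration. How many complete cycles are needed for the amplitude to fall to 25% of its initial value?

Logarithmic decrement δ = 2πζ/√(1 − ζ²) = 2π × 0.1760/√(1 − 0.0310) = 1.123.
x_n/x₀ = e^(−nδ) ≤ 0.25; take ln: n ≥ ln(1/0.25)/δ = 1.386/1.123 = 1.234.
So 2 complete cycles are required.

2 cycles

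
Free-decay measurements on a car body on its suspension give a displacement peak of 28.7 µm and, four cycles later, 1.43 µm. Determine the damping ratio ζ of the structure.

0.118

Logarithmic decrement δ = (1/n)·ln(x₀/x_n) = (1/4)·ln(28.7/1.43) = (1/4)·ln(20.07) = 0.7498.
ζ = δ/√(4π² + δ²) = 0.7498/√(39.48 + 0.562) = 0.7498/6.328 = 0.1185.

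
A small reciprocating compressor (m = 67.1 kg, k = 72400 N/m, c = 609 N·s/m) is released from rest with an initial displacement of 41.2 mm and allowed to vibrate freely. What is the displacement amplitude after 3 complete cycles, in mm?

2.97 mm

ζ = c/(2√(km)) = 609/(2√(72400 × 67.1)) = 609/4408 = 0.1382.
Logarithmic decrement δ = 2πζ/√(1 − ζ²) = 2π × 0.1382/√(1 − 0.0191) = 0.8764.
After n cycles, x_n/x₀ = e^(−nδ), so x_3 = 41.2 × e^(−3 × 0.8764) = 41.2 × 0.07213 = 2.972 mm.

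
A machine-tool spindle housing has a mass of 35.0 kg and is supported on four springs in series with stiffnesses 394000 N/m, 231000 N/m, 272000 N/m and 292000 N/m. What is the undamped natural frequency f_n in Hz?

Series springs: 1/k_eq = 1/394000 + 1/231000 + 1/272000 + 1/292000 = 1.397×10^-5, so k_eq = 71590 N/m.
ω_n = √(k_eq/m) = √(71590/35.0) = √2045 = 45.23 rad/s.
f_n = ω_n/(2π) = 45.23/6.283 = 7.198 Hz.

7.20 Hz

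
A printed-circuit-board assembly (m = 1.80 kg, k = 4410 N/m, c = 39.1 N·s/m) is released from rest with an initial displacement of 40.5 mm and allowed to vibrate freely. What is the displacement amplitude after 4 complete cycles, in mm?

ζ = c/(2√(km)) = 39.1/(2√(4410 × 1.80)) = 39.1/178.2 = 0.2194.
Logarithmic decrement δ = 2πζ/√(1 − ζ²) = 2π × 0.2194/√(1 − 0.0481) = 1.413.
After n cycles, x_n/x₀ = e^(−nδ), so x_4 = 40.5 × e^(−4 × 1.413) = 40.5 × 0.003508 = 0.1421 mm.

0.142 mm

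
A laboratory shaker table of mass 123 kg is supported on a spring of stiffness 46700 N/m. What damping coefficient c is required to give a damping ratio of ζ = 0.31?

c_c = 2√(k·m) = 2√(46700 × 123) = 4793 N·s/m.
c = ζ·c_c = 0.31 × 4793 = 1486 N·s/m.

1490 N·s/m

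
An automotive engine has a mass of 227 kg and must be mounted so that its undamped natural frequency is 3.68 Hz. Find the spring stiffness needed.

121000 N/m

ω_n = 2πf_n = 2π × 3.68 = 23.12 rad/s.
k = m·ω_n² = 227 × 23.12² = 227 × 534.6 = 121400 N/m.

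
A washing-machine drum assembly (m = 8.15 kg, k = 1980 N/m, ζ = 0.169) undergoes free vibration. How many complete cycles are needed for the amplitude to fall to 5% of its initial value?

3 cycles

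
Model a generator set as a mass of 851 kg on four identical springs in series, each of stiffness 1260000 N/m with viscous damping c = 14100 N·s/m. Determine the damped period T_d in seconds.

0.362 s

Series springs: 1/k_eq = 4/1260000, so k_eq = 1260000/4 = 315000 N/m.
ω_n = √(k_eq/m) = √(315000/851) = 19.24 rad/s.
Critical damping c_c = 2√(k_eq·m) = 2√(315000 × 851) = 32750 N·s/m, so ζ = c/c_c = 14100/32750 = 0.4306.
ω_d = ω_n√(1 − ζ²) = 19.24 × √(1 − 0.185) = 17.36 rad/s.
T_d = 2π/ω_d = 0.3618 s.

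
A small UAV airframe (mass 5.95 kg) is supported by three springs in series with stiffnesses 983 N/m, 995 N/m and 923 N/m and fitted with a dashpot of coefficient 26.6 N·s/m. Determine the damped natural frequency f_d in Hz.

Series springs: 1/k_eq = 1/983 + 1/995 + 1/923 = 0.003106, so k_eq = 322.0 N/m.
ω_n = √(k_eq/m) = √(322.0/5.95) = 7.356 rad/s.
Critical damping c_c = 2√(k_eq·m) = 2√(322.0 × 5.95) = 87.54 N·s/m, so ζ = c/c_c = 26.6/87.54 = 0.3039.
ω_d = ω_n√(1 − ζ²) = 7.356 × √(1 − 0.0923) = 7.008 rad/s.
f_d = ω_d/(2π) = 1.115 Hz.

1.12 Hz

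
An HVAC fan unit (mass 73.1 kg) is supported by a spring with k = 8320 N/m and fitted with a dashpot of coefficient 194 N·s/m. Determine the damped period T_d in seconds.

0.594 s

ω_n = √(k/m) = √(8320/73.1) = 10.67 rad/s.
Critical damping c_c = 2√(k·m) = 2√(8320 × 73.1) = 1560 N·s/m, so ζ = c/c_c = 194/1560 = 0.1244.
ω_d = ω_n√(1 − ζ²) = 10.67 × √(1 − 0.0155) = 10.59 rad/s.
T_d = 2π/ω_d = 0.5936 s.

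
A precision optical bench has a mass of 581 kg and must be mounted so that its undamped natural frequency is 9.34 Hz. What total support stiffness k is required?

2000000 N/m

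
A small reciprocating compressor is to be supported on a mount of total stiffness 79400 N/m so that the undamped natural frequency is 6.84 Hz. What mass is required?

ω_n = 2πf_n = 2π × 6.84 = 42.98 rad/s.
m = k/ω_n² = 79400/42.98² = 79400/1847 = 42.99 kg.

43.0 kg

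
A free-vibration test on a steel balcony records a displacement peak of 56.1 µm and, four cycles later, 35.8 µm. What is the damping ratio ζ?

Logarithmic decrement δ = (1/n)·ln(x₀/x_n) = (1/4)·ln(56.1/35.8) = (1/4)·ln(1.567) = 0.1123.
ζ = δ/√(4π² + δ²) = 0.1123/√(39.48 + 0.0126) = 0.1123/6.284 = 0.01787.

0.0179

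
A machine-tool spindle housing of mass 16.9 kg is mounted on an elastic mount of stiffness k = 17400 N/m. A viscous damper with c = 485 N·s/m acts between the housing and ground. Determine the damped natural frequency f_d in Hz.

4.57 Hz

ω_n = √(k/m) = √(17400/16.9) = 32.09 rad/s.
Critical damping c_c = 2√(k·m) = 2√(17400 × 16.9) = 1085 N·s/m, so ζ = c/c_c = 485/1085 = 0.4472.
ω_d = ω_n√(1 − ζ²) = 32.09 × √(1 − 0.200) = 28.70 rad/s.
f_d = ω_d/(2π) = 4.568 Hz.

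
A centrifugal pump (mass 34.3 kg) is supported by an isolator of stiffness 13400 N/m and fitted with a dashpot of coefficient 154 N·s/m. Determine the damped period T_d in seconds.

ω_n = √(k/m) = √(13400/34.3) = 19.77 rad/s.
Critical damping c_c = 2√(k·m) = 2√(13400 × 34.3) = 1356 N·s/m, so ζ = c/c_c = 154/1356 = 0.1136.
ω_d = ω_n√(1 − ζ²) = 19.77 × √(1 − 0.0129) = 19.64 rad/s.
T_d = 2π/ω_d = 0.3200 s.

0.320 s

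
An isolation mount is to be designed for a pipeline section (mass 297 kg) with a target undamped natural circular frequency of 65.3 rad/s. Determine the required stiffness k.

1270000 N/m

k = m·ω_n² = 297 × 65.30² = 297 × 4264 = 1266000 N/m.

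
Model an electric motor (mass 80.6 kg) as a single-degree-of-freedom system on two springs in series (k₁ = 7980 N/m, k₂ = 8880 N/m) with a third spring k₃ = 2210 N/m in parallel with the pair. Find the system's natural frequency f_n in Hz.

1.42 Hz

Series pair: k_s = k₁k₂/(k₁+k₂) = (7980)(8880)/(7980 + 8880) = 4203 N/m. In parallel with k₃: k_eq = 4203 + 2210 = 6413 N/m.
ω_n = √(k_eq/m) = √(6413/80.6) = √79.57 = 8.920 rad/s.
f_n = ω_n/(2π) = 8.920/6.283 = 1.420 Hz.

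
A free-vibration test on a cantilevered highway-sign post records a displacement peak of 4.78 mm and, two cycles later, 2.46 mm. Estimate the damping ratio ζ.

0.0528

Logarithmic decrement δ = (1/n)·ln(x₀/x_n) = (1/2)·ln(4.78/2.46) = (1/2)·ln(1.943) = 0.3321.
ζ = δ/√(4π² + δ²) = 0.3321/√(39.48 + 0.110) = 0.3321/6.292 = 0.05279.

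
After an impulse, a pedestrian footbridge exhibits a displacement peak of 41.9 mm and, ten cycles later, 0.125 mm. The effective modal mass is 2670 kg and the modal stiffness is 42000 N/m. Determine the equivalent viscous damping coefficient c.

Logarithmic decrement δ = (1/n)·ln(x₀/x_n) = (1/10)·ln(41.9/0.125) = (1/10)·ln(335.2) = 0.5815.
ζ = δ/√(4π² + δ²) = 0.5815/√(39.48 + 0.338) = 0.5815/6.310 = 0.09215.
c = ζ · 2√(km) = 0.09215 × 2√(42000 × 2670) = 0.09215 × 21180 = 1952 N·s/m.

1950 N·s/m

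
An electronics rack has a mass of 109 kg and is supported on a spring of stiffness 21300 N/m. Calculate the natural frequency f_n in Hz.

ω_n = √(k/m) = √(21300/109) = √195.4 = 13.98 rad/s.
f_n = ω_n/(2π) = 13.98/6.283 = 2.225 Hz.

2.22 Hz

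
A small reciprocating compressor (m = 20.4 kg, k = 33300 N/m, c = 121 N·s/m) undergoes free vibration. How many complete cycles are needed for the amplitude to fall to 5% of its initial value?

ζ = c/(2√(km)) = 121/(2√(33300 × 20.4)) = 121/1648 = 0.07340.
Logarithmic decrement δ = 2πζ/√(1 − ζ²) = 2π × 0.07340/√(1 − 0.00539) = 0.4625.
x_n/x₀ = e^(−nδ) ≤ 0.05; take ln: n ≥ ln(1/0.05)/δ = 2.996/0.4625 = 6.478.
So 7 complete cycles are required.

7 cycles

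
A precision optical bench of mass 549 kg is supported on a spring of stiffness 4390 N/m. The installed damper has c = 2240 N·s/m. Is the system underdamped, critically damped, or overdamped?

underdamped

c_c = 2√(k·m) = 3105 N·s/m; ζ = c/c_c = 2240/3105 = 0.721.
Since ζ < 1 the system is underdamped.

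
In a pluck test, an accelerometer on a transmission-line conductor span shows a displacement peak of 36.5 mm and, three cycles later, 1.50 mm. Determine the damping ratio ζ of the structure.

0.167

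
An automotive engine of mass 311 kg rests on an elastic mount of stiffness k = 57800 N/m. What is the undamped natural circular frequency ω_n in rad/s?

13.6 rad/s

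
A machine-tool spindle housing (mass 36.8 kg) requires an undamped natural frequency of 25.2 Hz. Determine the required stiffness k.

923000 N/m

ω_n = 2πf_n = 2π × 25.2 = 158.3 rad/s.
k = m·ω_n² = 36.8 × 158.3² = 36.8 × 25070 = 922600 N/m.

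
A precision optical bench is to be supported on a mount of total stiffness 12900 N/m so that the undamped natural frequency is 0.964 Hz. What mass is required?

352 kg

ω_n = 2πf_n = 2π × 0.964 = 6.057 rad/s.
m = k/ω_n² = 12900/6.057² = 12900/36.69 = 351.6 kg.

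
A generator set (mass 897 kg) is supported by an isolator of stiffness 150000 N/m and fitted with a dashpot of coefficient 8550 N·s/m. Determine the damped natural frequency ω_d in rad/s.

12.0 rad/s

ω_n = √(k/m) = √(150000/897) = 12.93 rad/s.
Critical damping c_c = 2√(k·m) = 2√(150000 × 897) = 23200 N·s/m, so ζ = c/c_c = 8550/23200 = 0.3685.
ω_d = ω_n√(1 − ζ²) = 12.93 × √(1 − 0.136) = 12.02 rad/s.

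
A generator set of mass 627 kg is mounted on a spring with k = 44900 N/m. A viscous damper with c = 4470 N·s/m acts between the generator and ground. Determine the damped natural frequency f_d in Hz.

ω_n = √(k/m) = √(44900/627) = 8.462 rad/s.
Critical damping c_c = 2√(k·m) = 2√(44900 × 627) = 10610 N·s/m, so ζ = c/c_c = 4470/10610 = 0.4212.
ω_d = ω_n√(1 − ζ²) = 8.462 × √(1 − 0.177) = 7.675 rad/s.
f_d = ω_d/(2π) = 1.222 Hz.

1.22 Hz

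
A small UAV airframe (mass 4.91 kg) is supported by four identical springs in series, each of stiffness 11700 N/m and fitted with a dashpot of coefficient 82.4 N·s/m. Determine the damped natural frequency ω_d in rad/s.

22.9 rad/s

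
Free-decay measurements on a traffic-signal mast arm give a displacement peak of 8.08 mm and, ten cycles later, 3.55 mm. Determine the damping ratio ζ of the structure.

0.0131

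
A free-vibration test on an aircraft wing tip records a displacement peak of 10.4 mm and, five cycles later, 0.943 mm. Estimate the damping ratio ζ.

0.0762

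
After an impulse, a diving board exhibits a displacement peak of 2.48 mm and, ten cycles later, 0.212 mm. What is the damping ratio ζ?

0.0391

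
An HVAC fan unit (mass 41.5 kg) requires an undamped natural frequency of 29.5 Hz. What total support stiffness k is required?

1430000 N/m

ω_n = 2πf_n = 2π × 29.5 = 185.4 rad/s.
k = m·ω_n² = 41.5 × 185.4² = 41.5 × 34360 = 1426000 N/m.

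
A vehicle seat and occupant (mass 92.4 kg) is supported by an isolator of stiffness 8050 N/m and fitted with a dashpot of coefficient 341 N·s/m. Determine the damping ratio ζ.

0.198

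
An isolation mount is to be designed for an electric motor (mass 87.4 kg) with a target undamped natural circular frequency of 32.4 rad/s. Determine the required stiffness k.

k = m·ω_n² = 87.4 × 32.40² = 87.4 × 1050 = 91750 N/m.

91700 N/m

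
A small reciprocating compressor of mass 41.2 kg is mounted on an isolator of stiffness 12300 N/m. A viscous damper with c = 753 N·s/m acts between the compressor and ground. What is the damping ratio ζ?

0.529

ω_n = √(k/m) = √(12300/41.2) = 17.28 rad/s.
Critical damping c_c = 2√(k·m) = 2√(12300 × 41.2) = 1424 N·s/m, so ζ = c/c_c = 753/1424 = 0.5289.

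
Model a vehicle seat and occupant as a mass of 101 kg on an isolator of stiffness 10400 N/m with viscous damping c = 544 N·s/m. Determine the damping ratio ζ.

0.265

ω_n = √(k/m) = √(10400/101) = 10.15 rad/s.
Critical damping c_c = 2√(k·m) = 2√(10400 × 101) = 2050 N·s/m, so ζ = c/c_c = 544/2050 = 0.2654.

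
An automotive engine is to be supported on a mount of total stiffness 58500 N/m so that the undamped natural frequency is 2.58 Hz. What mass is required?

223 kg

ω_n = 2πf_n = 2π × 2.58 = 16.21 rad/s.
m = k/ω_n² = 58500/16.21² = 58500/262.8 = 222.6 kg.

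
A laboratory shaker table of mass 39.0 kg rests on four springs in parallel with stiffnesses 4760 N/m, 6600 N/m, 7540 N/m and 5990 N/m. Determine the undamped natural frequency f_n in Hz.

Parallel springs add: k_eq = 4760 + 6600 + 7540 + 5990 = 24890 N/m.
ω_n = √(k_eq/m) = √(24890/39.0) = √638.2 = 25.26 rad/s.
f_n = ω_n/(2π) = 25.26/6.283 = 4.021 Hz.

4.02 Hz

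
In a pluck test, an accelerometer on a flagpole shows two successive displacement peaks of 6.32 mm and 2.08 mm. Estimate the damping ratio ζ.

0.174

Logarithmic decrement δ = (1/n)·ln(x₀/x_n) = (1/1)·ln(6.32/2.08) = (1/1)·ln(3.038) = 1.111.
ζ = δ/√(4π² + δ²) = 1.111/√(39.48 + 1.24) = 1.111/6.381 = 0.1742.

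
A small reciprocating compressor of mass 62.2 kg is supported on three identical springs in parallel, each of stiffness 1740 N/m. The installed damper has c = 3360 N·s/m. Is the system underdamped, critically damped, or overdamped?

overdamped

Parallel springs add: k_eq = 3 × 1740 = 5220 N/m.
c_c = 2√(k_eq·m) = 1140 N·s/m; ζ = c/c_c = 3360/1140 = 2.95.
Since ζ > 1 the system is overdamped.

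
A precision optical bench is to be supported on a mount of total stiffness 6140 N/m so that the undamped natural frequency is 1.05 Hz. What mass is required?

141 kg

ω_n = 2πf_n = 2π × 1.05 = 6.597 rad/s.
m = k/ω_n² = 6140/6.597² = 6140/43.52 = 141.1 kg.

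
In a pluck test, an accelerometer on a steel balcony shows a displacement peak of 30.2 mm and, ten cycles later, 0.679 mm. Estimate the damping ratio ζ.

Logarithmic decrement δ = (1/n)·ln(x₀/x_n) = (1/10)·ln(30.2/0.679) = (1/10)·ln(44.48) = 0.3795.
ζ = δ/√(4π² + δ²) = 0.3795/√(39.48 + 0.144) = 0.3795/6.295 = 0.06029.

0.0603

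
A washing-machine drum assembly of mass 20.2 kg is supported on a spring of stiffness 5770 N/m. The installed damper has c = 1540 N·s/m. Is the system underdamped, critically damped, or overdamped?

overdamped

c_c = 2√(k·m) = 682.8 N·s/m; ζ = c/c_c = 1540/682.8 = 2.26.
Since ζ > 1 the system is overdamped.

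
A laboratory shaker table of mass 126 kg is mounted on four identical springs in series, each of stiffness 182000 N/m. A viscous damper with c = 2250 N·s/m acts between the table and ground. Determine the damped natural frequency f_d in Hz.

Series springs: 1/k_eq = 4/182000, so k_eq = 182000/4 = 45500 N/m.
ω_n = √(k_eq/m) = √(45500/126) = 19.00 rad/s.
Critical damping c_c = 2√(k_eq·m) = 2√(45500 × 126) = 4789 N·s/m, so ζ = c/c_c = 2250/4789 = 0.4699.
ω_d = ω_n√(1 − ζ²) = 19.00 × √(1 − 0.221) = 16.77 rad/s.
f_d = ω_d/(2π) = 2.670 Hz.

2.67 Hz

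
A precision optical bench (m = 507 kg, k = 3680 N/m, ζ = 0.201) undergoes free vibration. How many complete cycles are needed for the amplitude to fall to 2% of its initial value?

Logarithmic decrement δ = 2πζ/√(1 − ζ²) = 2π × 0.2010/√(1 − 0.0404) = 1.289.
x_n/x₀ = e^(−nδ) ≤ 0.02; take ln: n ≥ ln(1/0.02)/δ = 3.912/1.289 = 3.034.
So 4 complete cycles are required.

4 cycles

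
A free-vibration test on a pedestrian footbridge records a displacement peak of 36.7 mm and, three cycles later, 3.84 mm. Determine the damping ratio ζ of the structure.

0.119

Logarithmic decrement δ = (1/n)·ln(x₀/x_n) = (1/3)·ln(36.7/3.84) = (1/3)·ln(9.557) = 0.7524.
ζ = δ/√(4π² + δ²) = 0.7524/√(39.48 + 0.566) = 0.7524/6.328 = 0.1189.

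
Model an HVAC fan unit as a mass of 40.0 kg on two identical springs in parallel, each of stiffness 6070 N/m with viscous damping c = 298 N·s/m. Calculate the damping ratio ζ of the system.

0.214

Parallel springs add: k_eq = 2 × 6070 = 12140 N/m.
ω_n = √(k_eq/m) = √(12140/40.0) = 17.42 rad/s.
Critical damping c_c = 2√(k_eq·m) = 2√(12140 × 40.0) = 1394 N·s/m, so ζ = c/c_c = 298/1394 = 0.2138.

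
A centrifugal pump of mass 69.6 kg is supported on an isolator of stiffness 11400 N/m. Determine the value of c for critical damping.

c_c = 2√(k·m) = 2√(11400 × 69.6) = 2 × 890.8 = 1782 N·s/m.

1780 N·s/m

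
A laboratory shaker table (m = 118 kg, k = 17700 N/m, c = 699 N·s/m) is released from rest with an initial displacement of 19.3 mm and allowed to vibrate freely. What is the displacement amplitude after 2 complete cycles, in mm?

ζ = c/(2√(km)) = 699/(2√(17700 × 118)) = 699/2890 = 0.2418.
Logarithmic decrement δ = 2πζ/√(1 − ζ²) = 2π × 0.2418/√(1 − 0.0585) = 1.566.
After n cycles, x_n/x₀ = e^(−nδ), so x_2 = 19.3 × e^(−2 × 1.566) = 19.3 × 0.04363 = 0.8421 mm.

0.842 mm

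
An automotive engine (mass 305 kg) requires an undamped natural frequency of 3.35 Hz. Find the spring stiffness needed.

135000 N/m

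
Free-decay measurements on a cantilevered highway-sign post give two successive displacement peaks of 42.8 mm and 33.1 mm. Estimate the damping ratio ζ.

0.0409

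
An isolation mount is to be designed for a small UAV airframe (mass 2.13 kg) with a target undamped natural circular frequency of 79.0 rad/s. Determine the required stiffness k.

k = m·ω_n² = 2.13 × 79.00² = 2.13 × 6241 = 13290 N/m.

13300 N/m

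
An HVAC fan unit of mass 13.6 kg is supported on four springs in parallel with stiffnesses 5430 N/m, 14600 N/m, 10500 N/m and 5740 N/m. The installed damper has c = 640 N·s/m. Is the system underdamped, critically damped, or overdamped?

underdamped

Parallel springs add: k_eq = 5430 + 14600 + 10500 + 5740 = 36270 N/m.
c_c = 2√(k_eq·m) = 1405 N·s/m; ζ = c/c_c = 640/1405 = 0.456.
Since ζ < 1 the system is underdamped.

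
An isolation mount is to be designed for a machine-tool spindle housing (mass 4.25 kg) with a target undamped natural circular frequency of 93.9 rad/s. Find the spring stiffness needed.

k = m·ω_n² = 4.25 × 93.90² = 4.25 × 8817 = 37470 N/m.

37500 N/m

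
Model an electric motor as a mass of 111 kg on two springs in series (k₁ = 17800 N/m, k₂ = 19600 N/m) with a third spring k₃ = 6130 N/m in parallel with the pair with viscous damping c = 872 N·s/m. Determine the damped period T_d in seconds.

0.565 s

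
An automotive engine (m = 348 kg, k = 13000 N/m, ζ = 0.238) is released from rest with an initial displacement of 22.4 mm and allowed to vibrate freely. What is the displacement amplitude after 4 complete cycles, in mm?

0.0474 mm

Logarithmic decrement δ = 2πζ/√(1 − ζ²) = 2π × 0.2380/√(1 − 0.0566) = 1.540.
After n cycles, x_n/x₀ = e^(−nδ), so x_4 = 22.4 × e^(−4 × 1.540) = 22.4 × 0.002115 = 0.04738 mm.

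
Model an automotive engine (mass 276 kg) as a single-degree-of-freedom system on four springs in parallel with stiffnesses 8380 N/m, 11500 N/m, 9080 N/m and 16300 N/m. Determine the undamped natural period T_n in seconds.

Parallel springs add: k_eq = 8380 + 11500 + 9080 + 16300 = 45260 N/m.
ω_n = √(k_eq/m) = √(45260/276) = √164.0 = 12.81 rad/s.
T_n = 2π/ω_n = 6.283/12.81 = 0.4907 s.

0.491 s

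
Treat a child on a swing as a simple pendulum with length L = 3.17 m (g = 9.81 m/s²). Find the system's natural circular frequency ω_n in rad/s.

For a simple pendulum ω_n = √(g/L) = √(9.81/3.17) = √3.095 = 1.759 rad/s.

1.76 rad/s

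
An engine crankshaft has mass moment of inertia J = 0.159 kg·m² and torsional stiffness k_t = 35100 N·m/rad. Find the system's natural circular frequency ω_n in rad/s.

470 rad/s

ω_n = √(k_t/J) = √(35100/0.159) = √220800 = 469.8 rad/s.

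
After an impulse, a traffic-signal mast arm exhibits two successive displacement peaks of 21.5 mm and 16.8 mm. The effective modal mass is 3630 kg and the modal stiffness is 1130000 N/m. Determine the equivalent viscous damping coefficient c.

Logarithmic decrement δ = (1/n)·ln(x₀/x_n) = (1/1)·ln(21.5/16.8) = (1/1)·ln(1.280) = 0.2467.
ζ = δ/√(4π² + δ²) = 0.2467/√(39.48 + 0.0608) = 0.2467/6.288 = 0.03923.
c = ζ · 2√(km) = 0.03923 × 2√(1130000 × 3630) = 0.03923 × 128100 = 5025 N·s/m.

5020 N·s/m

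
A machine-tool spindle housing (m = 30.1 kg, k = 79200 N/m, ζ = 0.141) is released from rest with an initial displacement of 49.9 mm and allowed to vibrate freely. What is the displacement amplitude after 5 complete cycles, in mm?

0.569 mm

Logarithmic decrement δ = 2πζ/√(1 − ζ²) = 2π × 0.1410/√(1 − 0.0199) = 0.8949.
After n cycles, x_n/x₀ = e^(−nδ), so x_5 = 49.9 × e^(−5 × 0.8949) = 49.9 × 0.01140 = 0.5687 mm.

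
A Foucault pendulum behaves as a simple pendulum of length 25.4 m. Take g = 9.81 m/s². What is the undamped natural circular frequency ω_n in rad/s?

For a simple pendulum ω_n = √(g/L) = √(9.81/25.4) = √0.3862 = 0.6215 rad/s.

0.621 rad/s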